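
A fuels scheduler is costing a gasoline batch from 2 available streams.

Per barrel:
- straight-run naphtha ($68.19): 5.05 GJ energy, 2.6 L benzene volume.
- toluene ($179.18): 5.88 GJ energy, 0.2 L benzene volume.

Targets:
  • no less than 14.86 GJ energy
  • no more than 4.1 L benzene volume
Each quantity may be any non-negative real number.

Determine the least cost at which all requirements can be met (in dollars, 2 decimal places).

$325.97

Let x1 = barrels of straight-run naphtha, x2 = barrels of toluene.
min 68.19x1 + 179.18x2 with:
  5.05x1 + 5.88x2 ≥ 14.86   (energy)
  2.6x1 + 0.2x2 ≤ 4.1   (benzene volume)
  x1, x2 ≥ 0.
Both inputs are positive at the optimum. There the energy and benzene volume constraints are tight.
That vertex is x1 = 1.48, x2 = 1.256.
Cost = 68.19·1.48 + 179.18·1.256 = 325.9713.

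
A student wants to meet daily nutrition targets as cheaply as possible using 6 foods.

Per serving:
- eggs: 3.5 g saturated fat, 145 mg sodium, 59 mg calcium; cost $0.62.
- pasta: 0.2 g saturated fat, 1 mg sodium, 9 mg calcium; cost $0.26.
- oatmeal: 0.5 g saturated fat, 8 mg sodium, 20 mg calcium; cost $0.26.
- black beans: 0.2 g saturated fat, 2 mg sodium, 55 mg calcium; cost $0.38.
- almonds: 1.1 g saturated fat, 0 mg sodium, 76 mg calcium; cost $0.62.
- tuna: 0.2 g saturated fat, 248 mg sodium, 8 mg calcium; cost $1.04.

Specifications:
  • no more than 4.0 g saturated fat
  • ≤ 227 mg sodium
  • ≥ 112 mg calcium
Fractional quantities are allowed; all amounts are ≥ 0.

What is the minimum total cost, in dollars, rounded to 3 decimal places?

$0.774

Let x1 = servings of eggs, x2 = servings of pasta, x3 = servings of oatmeal, x4 = servings of black beans, x5 = servings of almonds, x6 = servings of tuna.
min 0.62x1 + 0.26x2 + 0.26x3 + 0.38x4 + 0.62x5 + 1.04x6 with:
  3.5x1 + 0.2x2 + 0.5x3 + 0.2x4 + 1.1x5 + 0.2x6 ≤ 4   (saturated fat)
  145x1 + 1x2 + 8x3 + 2x4 + 248x6 ≤ 227   (sodium)
  59x1 + 9x2 + 20x3 + 55x4 + 76x5 + 8x6 ≥ 112   (calcium)
  x1, x2, x3, x4, x5, x6 ≥ 0.
The cheapest feasible vertex uses only black beans; eggs, pasta, oatmeal, almonds, tuna are not used. Binding constraint: calcium.
Solving gives x4 = 2.036.
Objective = 0.38·2.036 = 0.77368.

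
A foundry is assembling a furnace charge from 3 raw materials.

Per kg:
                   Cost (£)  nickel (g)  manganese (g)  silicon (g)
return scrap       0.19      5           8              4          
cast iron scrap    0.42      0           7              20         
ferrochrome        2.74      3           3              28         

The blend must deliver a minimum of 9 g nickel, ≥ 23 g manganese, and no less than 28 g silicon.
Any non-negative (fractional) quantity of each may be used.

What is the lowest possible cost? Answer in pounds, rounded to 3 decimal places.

£0.800

Let x1 = kg of return scrap, x2 = kg of cast iron scrap, x3 = kg of ferrochrome.
Minimise 0.19x1 + 0.42x2 + 2.74x3 s.t.:
  5x1 + 3x3 ≥ 9   (nickel)
  8x1 + 7x2 + 3x3 ≥ 23   (manganese)
  4x1 + 20x2 + 28x3 ≥ 28   (silicon)
  x1, x2, x3 ≥ 0.
The optimal basis is {return scrap, cast iron scrap}; ferrochrome drops out. The manganese and silicon requirements are met with equality.
Solving gives x1 = 2, x2 = 1.
Objective = 0.19·2 + 0.42·1 = 0.80000.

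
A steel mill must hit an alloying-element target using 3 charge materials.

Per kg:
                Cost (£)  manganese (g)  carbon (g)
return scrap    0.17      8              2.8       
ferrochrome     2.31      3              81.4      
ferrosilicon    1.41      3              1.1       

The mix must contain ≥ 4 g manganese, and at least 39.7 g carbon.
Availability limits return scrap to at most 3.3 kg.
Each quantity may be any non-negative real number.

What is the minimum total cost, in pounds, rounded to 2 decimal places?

Set it up as a linear program. Let x1 = kg of return scrap, x2 = kg of ferrochrome, x3 = kg of ferrosilicon.
Minimise 0.17x1 + 2.31x2 + 1.41x3 with:
  8x1 + 3x2 + 3x3 ≥ 4   (manganese)
  2.8x1 + 81.4x2 + 1.1x3 ≥ 39.7   (carbon)
  x1 ≤ 3.3
  x1, x2, x3 ≥ 0.
At the optimum only return scrap, ferrochrome are positive (ferrosilicon = 0). There the manganese and carbon constraints are tight.
That vertex is x1 = 0.3213, x2 = 0.4767.
Total cost: 0.17·0.3213 + 2.31·0.4767 = 1.1558.

£1.16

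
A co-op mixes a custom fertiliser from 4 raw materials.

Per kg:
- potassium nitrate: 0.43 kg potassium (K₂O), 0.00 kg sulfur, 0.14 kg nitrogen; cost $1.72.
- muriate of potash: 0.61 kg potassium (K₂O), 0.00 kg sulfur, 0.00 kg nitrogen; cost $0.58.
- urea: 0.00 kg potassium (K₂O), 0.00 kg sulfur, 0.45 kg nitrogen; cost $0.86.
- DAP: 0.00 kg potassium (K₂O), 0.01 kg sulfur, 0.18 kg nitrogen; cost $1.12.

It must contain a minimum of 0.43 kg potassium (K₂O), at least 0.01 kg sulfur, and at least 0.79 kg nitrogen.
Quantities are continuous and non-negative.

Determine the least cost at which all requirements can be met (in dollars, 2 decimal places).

$2.69

Treat it as an LP. Let x1 = kg of potassium nitrate, x2 = kg of muriate of potash, x3 = kg of urea, x4 = kg of DAP.
min 1.72x1 + 0.58x2 + 0.86x3 + 1.12x4 s.t.:
  0.43x1 + 0.61x2 ≥ 0.43   (potassium (K₂O))
  0.01x4 ≥ 0.01   (sulfur)
  0.14x1 + 0.45x3 + 0.18x4 ≥ 0.79   (nitrogen)
  x1, x2, x3, x4 ≥ 0.
The minimum-cost mix takes nothing from potassium nitrate — only muriate of potash, urea, DAP. There the potassium (K₂O), sulfur, nitrogen constraints are tight.
That vertex is x2 = 0.70492, x3 = 1.3556, x4 = 1.
Cost = 0.58·0.70492 + 0.86·1.3556 + 1.12·1 = 2.6947.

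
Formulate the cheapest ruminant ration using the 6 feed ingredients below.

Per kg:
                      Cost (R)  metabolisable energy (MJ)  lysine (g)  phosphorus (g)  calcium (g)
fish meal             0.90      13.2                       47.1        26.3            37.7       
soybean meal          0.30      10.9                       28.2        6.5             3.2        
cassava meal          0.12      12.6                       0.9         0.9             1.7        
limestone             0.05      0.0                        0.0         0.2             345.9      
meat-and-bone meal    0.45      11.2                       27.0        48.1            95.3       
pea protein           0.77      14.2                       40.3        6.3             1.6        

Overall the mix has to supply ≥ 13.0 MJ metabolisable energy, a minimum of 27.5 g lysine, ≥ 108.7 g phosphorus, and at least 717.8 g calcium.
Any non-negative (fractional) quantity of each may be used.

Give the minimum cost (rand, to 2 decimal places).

R1.09

Let x1 = kg of fish meal, x2 = kg of soybean meal, x3 = kg of cassava meal, x4 = kg of limestone, x5 = kg of meat-and-bone meal, x6 = kg of pea protein.
Minimise 0.9x1 + 0.3x2 + 0.12x3 + 0.05x4 + 0.45x5 + 0.77x6 with:
  13.2x1 + 10.9x2 + 12.6x3 + 11.2x5 + 14.2x6 ≥ 13   (metabolisable energy)
  47.1x1 + 28.2x2 + 0.9x3 + 27x5 + 40.3x6 ≥ 27.5   (lysine)
  26.3x1 + 6.5x2 + 0.9x3 + 0.2x4 + 48.1x5 + 6.3x6 ≥ 108.7   (phosphorus)
  37.7x1 + 3.2x2 + 1.7x3 + 345.9x4 + 95.3x5 + 1.6x6 ≥ 717.8   (calcium)
  x1, x2, x3, x4, x5, x6 ≥ 0.
The cheapest feasible vertex uses only limestone, meat-and-bone meal; fish meal, soybean meal, cassava meal, pea protein are not used. The phosphorus and calcium requirements are met with equality.
Optimal quantities: limestone = 1.454 kg, meat-and-bone meal = 2.254 kg.
Total cost: 0.05·1.454 + 0.45·2.254 = 1.0870.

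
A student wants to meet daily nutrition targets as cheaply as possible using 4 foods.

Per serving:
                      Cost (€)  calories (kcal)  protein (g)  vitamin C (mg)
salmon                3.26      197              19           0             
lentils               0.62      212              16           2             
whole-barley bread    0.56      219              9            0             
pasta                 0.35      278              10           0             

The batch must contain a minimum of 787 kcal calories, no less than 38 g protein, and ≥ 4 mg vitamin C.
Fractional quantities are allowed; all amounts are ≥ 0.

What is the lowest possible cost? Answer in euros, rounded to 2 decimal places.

Let x1 = servings of salmon, x2 = servings of lentils, x3 = servings of whole-barley bread, x4 = servings of pasta.
min 3.26x1 + 0.62x2 + 0.56x3 + 0.35x4 with:
  197x1 + 212x2 + 219x3 + 278x4 ≥ 787   (calories)
  19x1 + 16x2 + 9x3 + 10x4 ≥ 38   (protein)
  2x2 ≥ 4   (vitamin C)
  x1, x2, x3, x4 ≥ 0.
The minimum-cost mix takes nothing from salmon, whole-barley bread — only lentils, pasta. The calories and vitamin C requirements are met with equality.
So lentils = 2 servings, pasta = 1.306 servings.
Total cost: 0.62·2 + 0.35·1.306 = 1.6971.

€1.70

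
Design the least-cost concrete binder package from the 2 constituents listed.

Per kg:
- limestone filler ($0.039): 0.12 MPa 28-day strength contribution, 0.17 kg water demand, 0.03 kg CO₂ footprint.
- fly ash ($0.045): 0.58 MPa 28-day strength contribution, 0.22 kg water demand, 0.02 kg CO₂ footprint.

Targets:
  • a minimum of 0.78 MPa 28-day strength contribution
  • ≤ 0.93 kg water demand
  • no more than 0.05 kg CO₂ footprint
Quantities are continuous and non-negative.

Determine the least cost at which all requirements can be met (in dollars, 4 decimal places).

$0.0605

Let x1 = kg of limestone filler, x2 = kg of fly ash.
Minimise 0.039x1 + 0.045x2 s.t.:
  0.12x1 + 0.58x2 ≥ 0.78   (28-day strength contribution)
  0.17x1 + 0.22x2 ≤ 0.93   (water demand)
  0.03x1 + 0.02x2 ≤ 0.05   (CO₂ footprint)
  x1, x2 ≥ 0.
At the optimum only fly ash is positive (limestone filler = 0). Binding constraint: 28-day strength contribution.
So fly ash = 1.345 kg.
Hence cost = 0.045·1.345 = $0.060525.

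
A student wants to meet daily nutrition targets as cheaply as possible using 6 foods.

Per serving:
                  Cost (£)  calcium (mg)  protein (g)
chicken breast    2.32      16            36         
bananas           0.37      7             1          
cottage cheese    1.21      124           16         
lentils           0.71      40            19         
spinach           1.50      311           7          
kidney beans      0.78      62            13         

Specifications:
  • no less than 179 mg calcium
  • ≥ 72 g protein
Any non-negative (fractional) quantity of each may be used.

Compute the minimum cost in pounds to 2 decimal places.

Let x1 = servings of chicken breast, x2 = servings of bananas, x3 = servings of cottage cheese, x4 = servings of lentils, x5 = servings of spinach, x6 = servings of kidney beans.
Minimize 2.32x1 + 0.37x2 + 1.21x3 + 0.71x4 + 1.5x5 + 0.78x6 s.t.:
  16x1 + 7x2 + 124x3 + 40x4 + 311x5 + 62x6 ≥ 179   (calcium)
  36x1 + 1x2 + 16x3 + 19x4 + 7x5 + 13x6 ≥ 72   (protein)
  x1, x2, x3, x4, x5, x6 ≥ 0.
At the optimum only lentils, spinach are positive (chicken breast, bananas, cottage cheese, kidney beans = 0). There the calcium and protein constraints are tight.
Optimal quantities: lentils = 3.7554 servings, spinach = 0.092556 servings.
Objective = 0.71·3.7554 + 1.5·0.092556 = 2.8052.

£2.81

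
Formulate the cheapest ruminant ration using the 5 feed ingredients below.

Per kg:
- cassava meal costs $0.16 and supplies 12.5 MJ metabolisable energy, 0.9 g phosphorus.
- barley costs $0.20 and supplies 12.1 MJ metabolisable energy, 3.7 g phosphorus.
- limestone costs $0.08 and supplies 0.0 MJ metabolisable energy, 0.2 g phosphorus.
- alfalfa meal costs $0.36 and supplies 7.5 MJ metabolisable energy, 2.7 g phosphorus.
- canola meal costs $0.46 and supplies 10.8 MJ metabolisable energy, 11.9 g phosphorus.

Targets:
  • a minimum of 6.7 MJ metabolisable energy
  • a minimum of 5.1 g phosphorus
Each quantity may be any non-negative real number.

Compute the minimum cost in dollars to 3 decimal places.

This is a linear program. Let x1 = kg of cassava meal, x2 = kg of barley, x3 = kg of limestone, x4 = kg of alfalfa meal, x5 = kg of canola meal.
min 0.16x1 + 0.2x2 + 0.08x3 + 0.36x4 + 0.46x5 s.t.:
  12.5x1 + 12.1x2 + 7.5x4 + 10.8x5 ≥ 6.7   (metabolisable energy)
  0.9x1 + 3.7x2 + 0.2x3 + 2.7x4 + 11.9x5 ≥ 5.1   (phosphorus)
  x1, x2, x3, x4, x5 ≥ 0.
The minimum-cost mix takes nothing from cassava meal, limestone, alfalfa meal — only barley, canola meal. There the metabolisable energy and phosphorus constraints are tight.
So barley = 0.237 kg, canola meal = 0.3549 kg.
Hence cost = 0.2·0.237 + 0.46·0.3549 = $0.21065.

$0.211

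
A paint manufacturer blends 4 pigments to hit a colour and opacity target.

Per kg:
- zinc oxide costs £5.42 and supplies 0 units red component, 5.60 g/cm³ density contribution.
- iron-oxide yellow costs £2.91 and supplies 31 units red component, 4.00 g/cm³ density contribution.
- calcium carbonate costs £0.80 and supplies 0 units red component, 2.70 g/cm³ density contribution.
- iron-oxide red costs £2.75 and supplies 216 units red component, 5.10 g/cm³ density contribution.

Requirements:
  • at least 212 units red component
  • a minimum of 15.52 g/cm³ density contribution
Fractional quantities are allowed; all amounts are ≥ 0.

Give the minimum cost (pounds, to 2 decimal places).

£5.81

Let x1 = kg of zinc oxide, x2 = kg of iron-oxide yellow, x3 = kg of calcium carbonate, x4 = kg of iron-oxide red.
Minimize 5.42x1 + 2.91x2 + 0.8x3 + 2.75x4 subject to:
  31x2 + 216x4 ≥ 212   (red component)
  5.6x1 + 4x2 + 2.7x3 + 5.1x4 ≥ 15.52   (density contribution)
  x1, x2, x3, x4 ≥ 0.
At the optimum only calcium carbonate, iron-oxide red are positive (zinc oxide, iron-oxide yellow = 0). There the red component and density contribution constraints are tight.
So calcium carbonate = 3.894 kg, iron-oxide red = 0.9815 kg.
Cost = 0.8·3.894 + 2.75·0.9815 = 5.8143.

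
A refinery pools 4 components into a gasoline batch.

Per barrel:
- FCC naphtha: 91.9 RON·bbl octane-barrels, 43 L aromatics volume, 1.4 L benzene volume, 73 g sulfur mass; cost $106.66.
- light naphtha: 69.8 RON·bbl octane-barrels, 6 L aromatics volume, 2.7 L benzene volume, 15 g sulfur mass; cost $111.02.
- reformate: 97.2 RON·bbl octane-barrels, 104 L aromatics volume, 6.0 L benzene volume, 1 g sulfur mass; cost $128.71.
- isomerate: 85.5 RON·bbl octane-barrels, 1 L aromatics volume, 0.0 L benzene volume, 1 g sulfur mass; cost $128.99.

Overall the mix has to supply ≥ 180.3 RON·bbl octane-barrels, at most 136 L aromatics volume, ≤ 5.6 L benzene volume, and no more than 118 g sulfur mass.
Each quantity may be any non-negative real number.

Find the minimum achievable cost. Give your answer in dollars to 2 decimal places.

$214.52

Let x1 = barrels of FCC naphtha, x2 = barrels of light naphtha, x3 = barrels of reformate, x4 = barrels of isomerate.
Minimize 106.66x1 + 111.02x2 + 128.71x3 + 128.99x4 subject to:
  91.9x1 + 69.8x2 + 97.2x3 + 85.5x4 ≥ 180.3   (octane-barrels)
  43x1 + 6x2 + 104x3 + 1x4 ≤ 136   (aromatics volume)
  1.4x1 + 2.7x2 + 6x3 ≤ 5.6   (benzene volume)
  73x1 + 15x2 + 1x3 + 1x4 ≤ 118   (sulfur mass)
  x1, x2, x3, x4 ≥ 0.
The optimal basis is {FCC naphtha, reformate}; light naphtha, isomerate drop out. The octane-barrels and sulfur mass requirements are met with equality.
That vertex is x1 = 1.6119, x3 = 0.33093.
Hence cost = 106.66·1.6119 + 128.71·0.33093 = $214.5193.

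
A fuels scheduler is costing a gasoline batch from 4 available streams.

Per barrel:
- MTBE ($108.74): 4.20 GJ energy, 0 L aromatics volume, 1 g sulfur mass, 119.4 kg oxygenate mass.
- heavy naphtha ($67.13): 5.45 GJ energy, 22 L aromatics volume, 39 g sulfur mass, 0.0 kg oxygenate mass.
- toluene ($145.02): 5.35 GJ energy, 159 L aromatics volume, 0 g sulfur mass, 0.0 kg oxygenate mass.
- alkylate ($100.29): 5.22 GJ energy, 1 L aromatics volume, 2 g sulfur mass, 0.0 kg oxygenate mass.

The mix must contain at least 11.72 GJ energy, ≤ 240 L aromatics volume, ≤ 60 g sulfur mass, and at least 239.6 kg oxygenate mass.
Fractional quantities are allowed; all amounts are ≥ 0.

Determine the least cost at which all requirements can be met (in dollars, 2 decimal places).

This is a linear program. Let x1 = barrels of MTBE, x2 = barrels of heavy naphtha, x3 = barrels of toluene, x4 = barrels of alkylate.
Minimise 108.74x1 + 67.13x2 + 145.02x3 + 100.29x4 with:
  4.2x1 + 5.45x2 + 5.35x3 + 5.22x4 ≥ 11.72   (energy)
  22x2 + 159x3 + 1x4 ≤ 240   (aromatics volume)
  1x1 + 39x2 + 2x4 ≤ 60   (sulfur mass)
  119.4x1 ≥ 239.6   (oxygenate mass)
  x1, x2, x3, x4 ≥ 0.
The optimal basis is {MTBE, heavy naphtha}; toluene, alkylate drop out. There the energy and oxygenate mass constraints are tight.
Optimal quantities: MTBE = 2.0067 barrels, heavy naphtha = 0.60401 barrels.
Total cost: 108.74·2.0067 + 67.13·0.60401 = 258.7557.

$258.76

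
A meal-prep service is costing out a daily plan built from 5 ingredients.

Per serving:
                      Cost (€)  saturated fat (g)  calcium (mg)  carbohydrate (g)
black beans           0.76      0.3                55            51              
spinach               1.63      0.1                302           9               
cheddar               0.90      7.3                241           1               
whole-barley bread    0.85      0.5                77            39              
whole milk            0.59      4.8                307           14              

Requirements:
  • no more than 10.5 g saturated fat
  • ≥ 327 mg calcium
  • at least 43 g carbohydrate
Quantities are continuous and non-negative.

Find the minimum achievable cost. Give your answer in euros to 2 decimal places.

€1.01

Treat it as an LP. Let x1 = servings of black beans, x2 = servings of spinach, x3 = servings of cheddar, x4 = servings of whole-barley bread, x5 = servings of whole milk.
Minimise 0.76x1 + 1.63x2 + 0.9x3 + 0.85x4 + 0.59x5 s.t.:
  0.3x1 + 0.1x2 + 7.3x3 + 0.5x4 + 4.8x5 ≤ 10.5   (saturated fat)
  55x1 + 302x2 + 241x3 + 77x4 + 307x5 ≥ 327   (calcium)
  51x1 + 9x2 + 1x3 + 39x4 + 14x5 ≥ 43   (carbohydrate)
  x1, x2, x3, x4, x5 ≥ 0.
The minimum-cost mix takes nothing from spinach, cheddar, whole-barley bread — only black beans, whole milk. The calcium and carbohydrate requirements are met with equality.
So black beans = 0.5792 servings, whole milk = 0.9614 servings.
Total cost: 0.76·0.5792 + 0.59·0.9614 = 1.0074.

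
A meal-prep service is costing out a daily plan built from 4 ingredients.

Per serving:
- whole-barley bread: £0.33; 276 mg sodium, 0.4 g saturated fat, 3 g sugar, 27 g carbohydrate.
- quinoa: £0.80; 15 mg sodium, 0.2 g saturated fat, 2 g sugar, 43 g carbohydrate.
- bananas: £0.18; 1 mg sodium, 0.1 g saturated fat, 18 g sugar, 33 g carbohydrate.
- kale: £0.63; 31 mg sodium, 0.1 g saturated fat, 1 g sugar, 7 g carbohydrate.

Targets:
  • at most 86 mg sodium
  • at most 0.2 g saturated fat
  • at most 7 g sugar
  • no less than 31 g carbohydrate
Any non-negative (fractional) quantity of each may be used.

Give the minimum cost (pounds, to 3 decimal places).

£0.397

Treat it as an LP. Let x1 = servings of whole-barley bread, x2 = servings of quinoa, x3 = servings of bananas, x4 = servings of kale.
Minimize 0.33x1 + 0.8x2 + 0.18x3 + 0.63x4 with:
  276x1 + 15x2 + 1x3 + 31x4 ≤ 86   (sodium)
  0.4x1 + 0.2x2 + 0.1x3 + 0.1x4 ≤ 0.2   (saturated fat)
  3x1 + 2x2 + 18x3 + 1x4 ≤ 7   (sugar)
  27x1 + 43x2 + 33x3 + 7x4 ≥ 31   (carbohydrate)
  x1, x2, x3, x4 ≥ 0.
At the optimum only whole-barley bread, quinoa, bananas are positive (kale = 0). The saturated fat, sugar, carbohydrate requirements are met with equality.
That vertex is x1 = 0.2637, x2 = 0.3177, x3 = 0.3096.
Objective = 0.33·0.2637 + 0.8·0.3177 + 0.18·0.3096 = 0.39691.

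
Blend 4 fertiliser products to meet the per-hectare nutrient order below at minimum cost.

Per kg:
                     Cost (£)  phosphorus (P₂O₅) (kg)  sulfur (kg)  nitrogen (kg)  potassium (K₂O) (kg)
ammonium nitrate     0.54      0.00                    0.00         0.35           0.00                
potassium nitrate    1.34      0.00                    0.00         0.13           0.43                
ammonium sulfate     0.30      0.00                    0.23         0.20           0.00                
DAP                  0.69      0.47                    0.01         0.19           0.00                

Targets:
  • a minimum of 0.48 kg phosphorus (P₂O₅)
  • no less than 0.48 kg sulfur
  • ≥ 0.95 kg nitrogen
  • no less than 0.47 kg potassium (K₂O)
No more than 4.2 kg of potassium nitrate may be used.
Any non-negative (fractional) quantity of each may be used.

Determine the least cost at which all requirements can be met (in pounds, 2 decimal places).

Let x1 = kg of ammonium nitrate, x2 = kg of potassium nitrate, x3 = kg of ammonium sulfate, x4 = kg of DAP.
Minimize 0.54x1 + 1.34x2 + 0.3x3 + 0.69x4 subject to:
  0.47x4 ≥ 0.48   (phosphorus (P₂O₅))
  0.23x3 + 0.01x4 ≥ 0.48   (sulfur)
  0.35x1 + 0.13x2 + 0.2x3 + 0.19x4 ≥ 0.95   (nitrogen)
  0.43x2 ≥ 0.47   (potassium (K₂O))
  x2 ≤ 4.2
  x1, x2, x3, x4 ≥ 0.
At the optimum only potassium nitrate, ammonium sulfate, DAP are positive (ammonium nitrate = 0). There the phosphorus (P₂O₅), nitrogen, potassium (K₂O) constraints are tight.
Solving gives x2 = 1.093, x3 = 3.069, x4 = 1.021.
Objective = 1.34·1.093 + 0.3·3.069 + 0.69·1.021 = 3.0898.

£3.09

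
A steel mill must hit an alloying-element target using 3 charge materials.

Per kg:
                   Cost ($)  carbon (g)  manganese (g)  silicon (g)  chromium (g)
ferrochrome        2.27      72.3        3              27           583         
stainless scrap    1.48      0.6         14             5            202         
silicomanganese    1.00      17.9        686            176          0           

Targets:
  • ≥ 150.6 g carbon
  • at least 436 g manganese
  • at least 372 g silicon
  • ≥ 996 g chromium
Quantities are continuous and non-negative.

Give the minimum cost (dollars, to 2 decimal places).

$5.73

Set it up as a linear program. Let x1 = kg of ferrochrome, x2 = kg of stainless scrap, x3 = kg of silicomanganese.
Minimize 2.27x1 + 1.48x2 + 1x3 subject to:
  72.3x1 + 0.6x2 + 17.9x3 ≥ 150.6   (carbon)
  3x1 + 14x2 + 686x3 ≥ 436   (manganese)
  27x1 + 5x2 + 176x3 ≥ 372   (silicon)
  583x1 + 202x2 ≥ 996   (chromium)
  x1, x2, x3 ≥ 0.
At the optimum only ferrochrome, silicomanganese are positive (stainless scrap = 0). There the silicon and chromium constraints are tight.
Solving gives x1 = 1.708, x3 = 1.852.
Objective = 2.27·1.708 + 1·1.852 = 5.7292.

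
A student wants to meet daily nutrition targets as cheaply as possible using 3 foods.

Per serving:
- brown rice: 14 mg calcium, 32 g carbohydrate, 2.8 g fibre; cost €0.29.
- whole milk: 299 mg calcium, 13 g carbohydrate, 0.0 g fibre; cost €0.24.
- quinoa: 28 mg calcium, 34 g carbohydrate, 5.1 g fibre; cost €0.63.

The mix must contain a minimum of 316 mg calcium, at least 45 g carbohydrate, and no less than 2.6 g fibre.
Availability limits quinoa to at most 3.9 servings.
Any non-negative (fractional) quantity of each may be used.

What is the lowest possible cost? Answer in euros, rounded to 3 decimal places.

This is a linear program. Let x1 = servings of brown rice, x2 = servings of whole milk, x3 = servings of quinoa.
Minimise 0.29x1 + 0.24x2 + 0.63x3 with:
  14x1 + 299x2 + 28x3 ≥ 316   (calcium)
  32x1 + 13x2 + 34x3 ≥ 45   (carbohydrate)
  2.8x1 + 5.1x3 ≥ 2.6   (fibre)
  x3 ≤ 3.9
  x1, x2, x3 ≥ 0.
The optimal basis is {brown rice, whole milk}; quinoa drops out. There the calcium and carbohydrate constraints are tight.
So brown rice = 0.9958 servings, whole milk = 1.01 servings.
Cost = 0.29·0.9958 + 0.24·1.01 = 0.53118.

€0.531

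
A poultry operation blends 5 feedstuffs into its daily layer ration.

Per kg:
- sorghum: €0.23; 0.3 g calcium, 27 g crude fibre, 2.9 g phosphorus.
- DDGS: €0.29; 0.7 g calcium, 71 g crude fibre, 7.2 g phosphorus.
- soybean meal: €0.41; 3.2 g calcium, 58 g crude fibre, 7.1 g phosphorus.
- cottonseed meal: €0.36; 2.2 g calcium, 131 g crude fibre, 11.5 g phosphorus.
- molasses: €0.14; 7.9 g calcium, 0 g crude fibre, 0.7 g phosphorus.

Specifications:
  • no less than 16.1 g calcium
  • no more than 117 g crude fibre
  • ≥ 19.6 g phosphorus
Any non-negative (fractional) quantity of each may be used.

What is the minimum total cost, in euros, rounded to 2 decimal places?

€1.88

This is a linear program. Let x1 = kg of sorghum, x2 = kg of DDGS, x3 = kg of soybean meal, x4 = kg of cottonseed meal, x5 = kg of molasses.
min 0.23x1 + 0.29x2 + 0.41x3 + 0.36x4 + 0.14x5 with:
  0.3x1 + 0.7x2 + 3.2x3 + 2.2x4 + 7.9x5 ≥ 16.1   (calcium)
  27x1 + 71x2 + 58x3 + 131x4 ≤ 117   (crude fibre)
  2.9x1 + 7.2x2 + 7.1x3 + 11.5x4 + 0.7x5 ≥ 19.6   (phosphorus)
  x1, x2, x3, x4, x5 ≥ 0.
At the optimum only soybean meal, molasses are positive (sorghum, DDGS, cottonseed meal = 0). There the crude fibre and phosphorus constraints are tight.
Optimal quantities: soybean meal = 2.017 kg, molasses = 7.539 kg.
Cost = 0.41·2.017 + 0.14·7.539 = 1.8824.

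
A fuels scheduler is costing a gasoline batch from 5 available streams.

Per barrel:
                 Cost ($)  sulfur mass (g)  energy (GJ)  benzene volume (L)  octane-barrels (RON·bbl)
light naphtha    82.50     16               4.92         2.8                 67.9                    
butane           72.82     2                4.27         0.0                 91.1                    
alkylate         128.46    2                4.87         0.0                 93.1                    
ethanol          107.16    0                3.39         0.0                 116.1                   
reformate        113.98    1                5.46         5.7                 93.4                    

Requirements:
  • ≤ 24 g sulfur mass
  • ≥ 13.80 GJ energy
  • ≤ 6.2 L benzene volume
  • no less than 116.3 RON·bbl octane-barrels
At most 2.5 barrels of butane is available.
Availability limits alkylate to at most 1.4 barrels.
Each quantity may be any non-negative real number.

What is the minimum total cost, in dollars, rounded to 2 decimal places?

$233.54

Let x1 = barrels of light naphtha, x2 = barrels of butane, x3 = barrels of alkylate, x4 = barrels of ethanol, x5 = barrels of reformate.
Minimize 82.5x1 + 72.82x2 + 128.46x3 + 107.16x4 + 113.98x5 s.t.:
  16x1 + 2x2 + 2x3 + 1x5 ≤ 24   (sulfur mass)
  4.92x1 + 4.27x2 + 4.87x3 + 3.39x4 + 5.46x5 ≥ 13.8   (energy)
  2.8x1 + 5.7x5 ≤ 6.2   (benzene volume)
  67.9x1 + 91.1x2 + 93.1x3 + 116.1x4 + 93.4x5 ≥ 116.3   (octane-barrels)
  x2 ≤ 2.5
  x3 ≤ 1.4
  x1, x2, x3, x4, x5 ≥ 0.
The optimal basis is {light naphtha, butane}; alkylate, ethanol, reformate drop out. There the sulfur mass and energy constraints are tight.
That vertex is x1 = 1.2804, x2 = 1.7565.
Hence cost = 82.5·1.2804 + 72.82·1.7565 = $233.5413.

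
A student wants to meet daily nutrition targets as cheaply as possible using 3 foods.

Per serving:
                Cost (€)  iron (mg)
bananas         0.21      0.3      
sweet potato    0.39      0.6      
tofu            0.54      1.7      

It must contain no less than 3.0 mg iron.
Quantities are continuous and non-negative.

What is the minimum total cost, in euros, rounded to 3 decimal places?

€0.953

Let x1 = servings of bananas, x2 = servings of sweet potato, x3 = servings of tofu.
min 0.21x1 + 0.39x2 + 0.54x3 with:
  0.3x1 + 0.6x2 + 1.7x3 ≥ 3   (iron)
  x1, x2, x3 ≥ 0.
The minimum-cost mix takes nothing from bananas, sweet potato — only tofu. There the iron constraint is tight.
Optimal quantities: tofu = 1.765 servings.
Hence cost = 0.54·1.765 = €0.95310.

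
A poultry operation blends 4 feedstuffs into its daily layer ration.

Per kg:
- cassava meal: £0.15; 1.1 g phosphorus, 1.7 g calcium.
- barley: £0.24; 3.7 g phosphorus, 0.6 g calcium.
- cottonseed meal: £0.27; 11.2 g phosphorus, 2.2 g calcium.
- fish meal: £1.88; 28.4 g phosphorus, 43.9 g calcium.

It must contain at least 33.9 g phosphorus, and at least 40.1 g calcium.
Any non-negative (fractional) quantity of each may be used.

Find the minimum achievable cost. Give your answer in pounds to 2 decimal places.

Let x1 = kg of cassava meal, x2 = kg of barley, x3 = kg of cottonseed meal, x4 = kg of fish meal.
Minimise 0.15x1 + 0.24x2 + 0.27x3 + 1.88x4 subject to:
  1.1x1 + 3.7x2 + 11.2x3 + 28.4x4 ≥ 33.9   (phosphorus)
  1.7x1 + 0.6x2 + 2.2x3 + 43.9x4 ≥ 40.1   (calcium)
  x1, x2, x3, x4 ≥ 0.
The cheapest feasible vertex uses only cottonseed meal, fish meal; cassava meal, barley are not used. The phosphorus and calcium requirements are met with equality.
Solving gives x3 = 0.814, x4 = 0.8726.
Total cost: 0.27·0.814 + 1.88·0.8726 = 1.8603.

£1.86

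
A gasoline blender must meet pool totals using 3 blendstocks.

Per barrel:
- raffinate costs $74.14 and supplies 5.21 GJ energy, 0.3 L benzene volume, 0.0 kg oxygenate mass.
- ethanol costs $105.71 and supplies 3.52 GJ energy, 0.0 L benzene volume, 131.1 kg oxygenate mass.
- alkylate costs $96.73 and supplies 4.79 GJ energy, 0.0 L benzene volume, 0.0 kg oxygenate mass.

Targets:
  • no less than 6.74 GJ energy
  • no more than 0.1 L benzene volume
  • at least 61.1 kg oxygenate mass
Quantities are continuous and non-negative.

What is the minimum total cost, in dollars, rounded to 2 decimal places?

$141.89

Let x1 = barrels of raffinate, x2 = barrels of ethanol, x3 = barrels of alkylate.
Minimise 74.14x1 + 105.71x2 + 96.73x3 with:
  5.21x1 + 3.52x2 + 4.79x3 ≥ 6.74   (energy)
  0.3x1 ≤ 0.1   (benzene volume)
  131.1x2 ≥ 61.1   (oxygenate mass)
  x1, x2, x3 ≥ 0.
All 3 inputs are positive at the optimum. The energy, benzene volume, oxygenate mass requirements are met with equality.
That vertex is x1 = 0.3333, x2 = 0.4661, x3 = 0.702.
Cost = 74.14·0.3333 + 105.71·0.4661 + 96.73·0.702 = 141.8868.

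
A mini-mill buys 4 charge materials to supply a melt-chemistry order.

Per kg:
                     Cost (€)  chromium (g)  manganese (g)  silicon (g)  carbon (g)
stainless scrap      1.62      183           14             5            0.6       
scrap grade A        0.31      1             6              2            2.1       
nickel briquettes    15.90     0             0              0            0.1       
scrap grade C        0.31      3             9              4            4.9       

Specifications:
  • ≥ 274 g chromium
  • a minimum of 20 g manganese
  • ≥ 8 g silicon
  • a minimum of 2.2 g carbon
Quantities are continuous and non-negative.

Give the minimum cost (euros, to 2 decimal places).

This is a linear program. Let x1 = kg of stainless scrap, x2 = kg of scrap grade A, x3 = kg of nickel briquettes, x4 = kg of scrap grade C.
Minimize 1.62x1 + 0.31x2 + 15.9x3 + 0.31x4 s.t.:
  183x1 + 1x2 + 3x4 ≥ 274   (chromium)
  14x1 + 6x2 + 9x4 ≥ 20   (manganese)
  5x1 + 2x2 + 4x4 ≥ 8   (silicon)
  0.6x1 + 2.1x2 + 0.1x3 + 4.9x4 ≥ 2.2   (carbon)
  x1, x2, x3, x4 ≥ 0.
At the optimum only stainless scrap, scrap grade C are positive (scrap grade A, nickel briquettes = 0). There the chromium and carbon constraints are tight.
So stainless scrap = 1.493 kg, scrap grade C = 0.2662 kg.
Cost = 1.62·1.493 + 0.31·0.2662 = 2.5012.

€2.50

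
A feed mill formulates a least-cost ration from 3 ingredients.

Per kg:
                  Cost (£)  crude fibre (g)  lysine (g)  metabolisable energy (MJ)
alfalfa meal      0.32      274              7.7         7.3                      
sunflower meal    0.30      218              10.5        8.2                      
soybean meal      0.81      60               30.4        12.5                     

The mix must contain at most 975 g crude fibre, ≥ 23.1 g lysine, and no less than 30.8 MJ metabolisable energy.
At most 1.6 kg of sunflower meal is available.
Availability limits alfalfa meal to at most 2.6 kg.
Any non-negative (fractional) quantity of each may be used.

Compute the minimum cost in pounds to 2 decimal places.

Let x1 = kg of alfalfa meal, x2 = kg of sunflower meal, x3 = kg of soybean meal.
min 0.32x1 + 0.3x2 + 0.81x3 with:
  274x1 + 218x2 + 60x3 ≤ 975   (crude fibre)
  7.7x1 + 10.5x2 + 30.4x3 ≥ 23.1   (lysine)
  7.3x1 + 8.2x2 + 12.5x3 ≥ 30.8   (metabolisable energy)
  x2 ≤ 1.6
  x1 ≤ 2.6
  x1, x2, x3 ≥ 0.
The optimal mix uses every input. Binding constraints: crude fibre, metabolisable energy, the sunflower meal cap.
So alfalfa meal = 2.265 kg, sunflower meal = 1.6 kg, soybean meal = 0.09142 kg.
Hence cost = 0.32·2.265 + 0.3·1.6 + 0.81·0.09142 = £1.2789.

£1.28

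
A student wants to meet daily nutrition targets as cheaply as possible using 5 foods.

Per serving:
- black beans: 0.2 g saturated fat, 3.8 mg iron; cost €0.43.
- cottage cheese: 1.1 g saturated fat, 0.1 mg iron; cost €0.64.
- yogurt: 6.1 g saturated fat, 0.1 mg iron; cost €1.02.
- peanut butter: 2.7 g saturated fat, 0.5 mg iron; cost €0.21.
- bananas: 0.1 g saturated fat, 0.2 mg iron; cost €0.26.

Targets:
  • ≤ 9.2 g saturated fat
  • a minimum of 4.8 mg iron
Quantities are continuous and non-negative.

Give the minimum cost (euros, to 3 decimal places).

Treat it as an LP. Let x1 = servings of black beans, x2 = servings of cottage cheese, x3 = servings of yogurt, x4 = servings of peanut butter, x5 = servings of bananas.
min 0.43x1 + 0.64x2 + 1.02x3 + 0.21x4 + 0.26x5 s.t.:
  0.2x1 + 1.1x2 + 6.1x3 + 2.7x4 + 0.1x5 ≤ 9.2   (saturated fat)
  3.8x1 + 0.1x2 + 0.1x3 + 0.5x4 + 0.2x5 ≥ 4.8   (iron)
  x1, x2, x3, x4, x5 ≥ 0.
The cheapest feasible vertex uses only black beans; cottage cheese, yogurt, peanut butter, bananas are not used. There the iron constraint is tight.
That vertex is x1 = 1.263.
Objective = 0.43·1.263 = 0.54309.

€0.543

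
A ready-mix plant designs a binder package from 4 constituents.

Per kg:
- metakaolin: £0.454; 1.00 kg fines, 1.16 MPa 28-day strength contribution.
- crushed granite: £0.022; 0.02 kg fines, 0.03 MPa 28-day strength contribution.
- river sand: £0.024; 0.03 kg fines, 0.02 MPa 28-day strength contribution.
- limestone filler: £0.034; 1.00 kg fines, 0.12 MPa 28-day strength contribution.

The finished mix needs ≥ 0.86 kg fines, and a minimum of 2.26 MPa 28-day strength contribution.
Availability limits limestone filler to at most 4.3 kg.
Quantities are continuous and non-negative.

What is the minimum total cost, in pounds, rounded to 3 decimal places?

£0.829

Set it up as a linear program. Let x1 = kg of metakaolin, x2 = kg of crushed granite, x3 = kg of river sand, x4 = kg of limestone filler.
Minimise 0.454x1 + 0.022x2 + 0.024x3 + 0.034x4 with:
  1x1 + 0.02x2 + 0.03x3 + 1x4 ≥ 0.86   (fines)
  1.16x1 + 0.03x2 + 0.02x3 + 0.12x4 ≥ 2.26   (28-day strength contribution)
  x4 ≤ 4.3
  x1, x2, x3, x4 ≥ 0.
The cheapest feasible vertex uses only metakaolin, limestone filler; crushed granite, river sand are not used. The 28-day strength contribution and the limestone filler cap requirements are met with equality.
Optimal quantities: metakaolin = 1.503 kg, limestone filler = 4.3 kg.
Hence cost = 0.454·1.503 + 0.034·4.3 = £0.82856.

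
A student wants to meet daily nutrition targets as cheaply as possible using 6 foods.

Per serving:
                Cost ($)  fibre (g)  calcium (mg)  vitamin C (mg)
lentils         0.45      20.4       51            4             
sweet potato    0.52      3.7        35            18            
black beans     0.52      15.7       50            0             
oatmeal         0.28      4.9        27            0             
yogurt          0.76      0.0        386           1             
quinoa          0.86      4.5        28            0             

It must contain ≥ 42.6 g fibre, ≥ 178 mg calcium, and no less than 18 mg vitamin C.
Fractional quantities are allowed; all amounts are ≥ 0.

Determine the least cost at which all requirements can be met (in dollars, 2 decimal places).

$1.29

This is a linear program. Let x1 = servings of lentils, x2 = servings of sweet potato, x3 = servings of black beans, x4 = servings of oatmeal, x5 = servings of yogurt, x6 = servings of quinoa.
Minimise 0.45x1 + 0.52x2 + 0.52x3 + 0.28x4 + 0.76x5 + 0.86x6 s.t.:
  20.4x1 + 3.7x2 + 15.7x3 + 4.9x4 + 4.5x6 ≥ 42.6   (fibre)
  51x1 + 35x2 + 50x3 + 27x4 + 386x5 + 28x6 ≥ 178   (calcium)
  4x1 + 18x2 + 1x5 ≥ 18   (vitamin C)
  x1, x2, x3, x4, x5, x6 ≥ 0.
The optimal basis is {lentils, sweet potato, yogurt}; black beans, oatmeal, quinoa drop out. The fibre, calcium, vitamin C requirements are met with equality.
Optimal quantities: lentils = 1.989 servings, sweet potato = 0.5499 servings, yogurt = 0.1486 servings.
Total cost: 0.45·1.989 + 0.52·0.5499 + 0.76·0.1486 = 1.2939.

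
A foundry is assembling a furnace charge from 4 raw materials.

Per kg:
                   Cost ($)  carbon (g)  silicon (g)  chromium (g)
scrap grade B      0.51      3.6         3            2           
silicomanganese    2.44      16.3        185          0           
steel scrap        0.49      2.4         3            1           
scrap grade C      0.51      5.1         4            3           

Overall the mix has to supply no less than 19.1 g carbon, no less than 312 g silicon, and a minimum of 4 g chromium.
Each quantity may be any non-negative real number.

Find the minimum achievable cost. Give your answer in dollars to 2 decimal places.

Let x1 = kg of scrap grade B, x2 = kg of silicomanganese, x3 = kg of steel scrap, x4 = kg of scrap grade C.
min 0.51x1 + 2.44x2 + 0.49x3 + 0.51x4 subject to:
  3.6x1 + 16.3x2 + 2.4x3 + 5.1x4 ≥ 19.1   (carbon)
  3x1 + 185x2 + 3x3 + 4x4 ≥ 312   (silicon)
  2x1 + 1x3 + 3x4 ≥ 4   (chromium)
  x1, x2, x3, x4 ≥ 0.
The cheapest feasible vertex uses only silicomanganese, scrap grade C; scrap grade B, steel scrap are not used. There the silicon and chromium constraints are tight.
Solving gives x2 = 1.6577, x4 = 1.3333.
Total cost: 2.44·1.6577 + 0.51·1.3333 = 4.7248.

$4.72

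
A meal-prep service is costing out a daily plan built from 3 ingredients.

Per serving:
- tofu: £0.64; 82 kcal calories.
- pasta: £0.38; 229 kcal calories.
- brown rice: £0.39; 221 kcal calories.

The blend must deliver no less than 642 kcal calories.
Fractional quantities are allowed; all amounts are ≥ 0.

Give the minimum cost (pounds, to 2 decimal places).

£1.07

Treat it as an LP. Let x1 = servings of tofu, x2 = servings of pasta, x3 = servings of brown rice.
min 0.64x1 + 0.38x2 + 0.39x3 subject to:
  82x1 + 229x2 + 221x3 ≥ 642   (calories)
  x1, x2, x3 ≥ 0.
The minimum-cost mix takes nothing from tofu, brown rice — only pasta. Binding constraint: calories.
Optimal quantities: pasta = 2.803 servings.
Total cost: 0.38·2.803 = 1.0651.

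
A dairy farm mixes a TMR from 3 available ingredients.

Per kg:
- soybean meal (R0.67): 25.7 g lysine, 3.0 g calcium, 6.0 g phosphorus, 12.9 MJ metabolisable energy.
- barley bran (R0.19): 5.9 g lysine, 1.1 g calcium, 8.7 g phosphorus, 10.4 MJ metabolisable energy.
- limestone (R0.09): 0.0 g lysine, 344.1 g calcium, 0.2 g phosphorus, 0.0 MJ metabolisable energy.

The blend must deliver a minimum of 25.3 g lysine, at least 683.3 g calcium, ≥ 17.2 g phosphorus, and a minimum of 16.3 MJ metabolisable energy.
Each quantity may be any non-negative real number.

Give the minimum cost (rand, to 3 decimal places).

R0.891

Treat it as an LP. Let x1 = kg of soybean meal, x2 = kg of barley bran, x3 = kg of limestone.
min 0.67x1 + 0.19x2 + 0.09x3 with:
  25.7x1 + 5.9x2 ≥ 25.3   (lysine)
  3x1 + 1.1x2 + 344.1x3 ≥ 683.3   (calcium)
  6x1 + 8.7x2 + 0.2x3 ≥ 17.2   (phosphorus)
  12.9x1 + 10.4x2 ≥ 16.3   (metabolisable energy)
  x1, x2, x3 ≥ 0.
The optimal mix uses every input. Binding constraints: lysine, calcium, phosphorus.
So soybean meal = 0.6428 kg, barley bran = 1.488 kg, limestone = 1.975 kg.
Cost = 0.67·0.6428 + 0.19·1.488 + 0.09·1.975 = 0.89115.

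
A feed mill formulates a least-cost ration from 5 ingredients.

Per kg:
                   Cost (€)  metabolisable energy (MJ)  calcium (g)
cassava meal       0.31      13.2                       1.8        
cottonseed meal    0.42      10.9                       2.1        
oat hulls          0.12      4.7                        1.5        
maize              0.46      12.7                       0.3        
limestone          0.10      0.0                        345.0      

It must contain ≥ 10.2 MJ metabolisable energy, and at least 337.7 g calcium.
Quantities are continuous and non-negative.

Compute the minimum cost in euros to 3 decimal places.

€0.337

Set it up as a linear program. Let x1 = kg of cassava meal, x2 = kg of cottonseed meal, x3 = kg of oat hulls, x4 = kg of maize, x5 = kg of limestone.
Minimise 0.31x1 + 0.42x2 + 0.12x3 + 0.46x4 + 0.1x5 subject to:
  13.2x1 + 10.9x2 + 4.7x3 + 12.7x4 ≥ 10.2   (metabolisable energy)
  1.8x1 + 2.1x2 + 1.5x3 + 0.3x4 + 345x5 ≥ 337.7   (calcium)
  x1, x2, x3, x4, x5 ≥ 0.
The optimal basis is {cassava meal, limestone}; cottonseed meal, oat hulls, maize drop out. The metabolisable energy and calcium requirements are met with equality.
Solving gives x1 = 0.7727, x5 = 0.9748.
Objective = 0.31·0.7727 + 0.1·0.9748 = 0.33702.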